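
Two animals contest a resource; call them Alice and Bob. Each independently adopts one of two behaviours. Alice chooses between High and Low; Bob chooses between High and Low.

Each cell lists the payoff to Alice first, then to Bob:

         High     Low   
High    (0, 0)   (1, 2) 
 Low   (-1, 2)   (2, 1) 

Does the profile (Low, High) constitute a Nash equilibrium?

No

At (Low, High), Alice earns -1; switching to High would give 0, so Alice would deviate.
Bob earns 2; switching to Low would give 1, so Bob has no profitable deviation.
Since at least one player can profitably deviate, this is not a Nash equilibrium.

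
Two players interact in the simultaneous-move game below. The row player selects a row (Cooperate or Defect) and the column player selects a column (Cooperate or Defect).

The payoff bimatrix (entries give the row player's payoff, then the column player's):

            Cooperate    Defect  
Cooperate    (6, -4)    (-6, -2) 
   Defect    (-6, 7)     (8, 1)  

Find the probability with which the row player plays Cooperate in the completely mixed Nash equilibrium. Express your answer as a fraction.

3/4

Let x be the probability that the row player plays Cooperate. In a completely mixed equilibrium, the column player must be indifferent between Cooperate and Defect.
The column player's expected payoff from Cooperate is −4x + 7(1−x); from Defect it is −2x + (1−x).
Setting these equal: −11x + 7 = −3x + 1, so x = 3/4.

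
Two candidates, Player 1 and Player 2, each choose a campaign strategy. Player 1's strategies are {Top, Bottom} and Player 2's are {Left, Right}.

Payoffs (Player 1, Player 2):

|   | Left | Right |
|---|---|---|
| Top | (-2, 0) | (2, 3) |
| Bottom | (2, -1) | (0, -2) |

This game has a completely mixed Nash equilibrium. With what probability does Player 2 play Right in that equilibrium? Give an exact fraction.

2/3

Let q be the probability that Player 2 plays Left. In a completely mixed equilibrium, Player 1 must be indifferent between Top and Bottom.
Player 1's expected payoff from Top is −2q + 2(1−q); from Bottom it is 2q.
Setting these equal: −4q + 2 = 2q, so q = 1/3.
Therefore Player 2 plays Right with probability 1 − 1/3 = 2/3.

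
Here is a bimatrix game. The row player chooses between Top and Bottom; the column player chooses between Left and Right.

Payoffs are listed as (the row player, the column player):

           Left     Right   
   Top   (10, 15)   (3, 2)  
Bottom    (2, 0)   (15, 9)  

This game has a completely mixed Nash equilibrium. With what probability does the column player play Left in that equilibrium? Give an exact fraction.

3/5

Let q be the probability that the column player plays Left. In a completely mixed equilibrium, the row player must be indifferent between Top and Bottom.
The row player's expected payoff from Top is 10q + 3(1−q); from Bottom it is 2q + 15(1−q).
Setting these equal: 7q + 3 = −13q + 15, so q = 3/5.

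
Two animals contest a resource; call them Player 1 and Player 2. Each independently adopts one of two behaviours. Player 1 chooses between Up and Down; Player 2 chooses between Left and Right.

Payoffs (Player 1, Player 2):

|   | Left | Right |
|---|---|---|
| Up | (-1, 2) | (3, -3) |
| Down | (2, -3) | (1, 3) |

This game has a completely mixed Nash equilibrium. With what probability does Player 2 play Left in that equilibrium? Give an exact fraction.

2/5

Let y be the probability that Player 2 plays Left. In a completely mixed equilibrium, Player 1 must be indifferent between Up and Down.
Player 1's expected payoff from Up is −y + 3(1−y); from Down it is 2y + (1−y).
Setting these equal: −4y + 3 = y + 1, so y = 2/5.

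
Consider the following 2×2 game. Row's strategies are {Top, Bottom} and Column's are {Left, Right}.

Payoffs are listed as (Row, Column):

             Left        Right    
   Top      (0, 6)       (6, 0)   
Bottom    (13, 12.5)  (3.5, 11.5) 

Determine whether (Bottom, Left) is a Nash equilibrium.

Yes

At (Bottom, Left), Row earns 13; switching to Top would give 0, so Row has no profitable deviation.
Column earns 12.5; switching to Right would give 11.5, so Column has no profitable deviation.
Neither player can gain by a unilateral deviation, so this profile is a Nash equilibrium.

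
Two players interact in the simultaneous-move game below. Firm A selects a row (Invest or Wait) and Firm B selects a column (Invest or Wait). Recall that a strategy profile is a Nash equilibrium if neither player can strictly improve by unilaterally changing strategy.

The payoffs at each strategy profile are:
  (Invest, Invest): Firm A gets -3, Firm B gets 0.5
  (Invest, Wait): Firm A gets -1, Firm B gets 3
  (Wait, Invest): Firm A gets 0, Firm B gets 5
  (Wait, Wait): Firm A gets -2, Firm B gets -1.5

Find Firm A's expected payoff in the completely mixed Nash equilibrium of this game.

-3/2

First find y, the probability Firm B plays Invest, from Firm A's indifference between Invest and Wait: −3y − (1−y) = −2(1−y), giving y = 1/4.
Since Firm A is indifferent in equilibrium, Firm A's expected payoff equals the payoff from either row against (1/4, 3/4). Using Invest: −3(1/4) − (3/4) = -3/2.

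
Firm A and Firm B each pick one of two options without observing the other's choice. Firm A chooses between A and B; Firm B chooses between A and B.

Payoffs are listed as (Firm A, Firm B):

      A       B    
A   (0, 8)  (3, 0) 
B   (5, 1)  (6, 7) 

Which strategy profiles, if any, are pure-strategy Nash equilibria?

(A, A): Firm A prefers B (5 > 0) — not an equilibrium.
(A, B): Firm A prefers B (6 > 3); Firm B prefers A (8 > 0) — not an equilibrium.
(B, A): Firm B prefers B (7 > 1) — not an equilibrium.
(B, B): Firm A gets 6 ≥ 3 from A, and Firm B gets 7 ≥ 1 from A — Nash equilibrium.

(B, B)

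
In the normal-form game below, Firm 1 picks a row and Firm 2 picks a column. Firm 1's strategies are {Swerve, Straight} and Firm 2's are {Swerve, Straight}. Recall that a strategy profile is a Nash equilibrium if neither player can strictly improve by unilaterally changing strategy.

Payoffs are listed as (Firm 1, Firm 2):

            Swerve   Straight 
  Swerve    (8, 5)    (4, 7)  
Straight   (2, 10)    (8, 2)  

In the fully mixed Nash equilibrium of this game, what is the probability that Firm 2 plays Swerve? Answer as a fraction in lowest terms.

2/5

Let y be the probability that Firm 2 plays Swerve. In a completely mixed equilibrium, Firm 1 must be indifferent between Swerve and Straight.
Firm 1's expected payoff from Swerve is 8y + 4(1−y); from Straight it is 2y + 8(1−y).
Setting these equal: 4y + 4 = −6y + 8, so y = 2/5.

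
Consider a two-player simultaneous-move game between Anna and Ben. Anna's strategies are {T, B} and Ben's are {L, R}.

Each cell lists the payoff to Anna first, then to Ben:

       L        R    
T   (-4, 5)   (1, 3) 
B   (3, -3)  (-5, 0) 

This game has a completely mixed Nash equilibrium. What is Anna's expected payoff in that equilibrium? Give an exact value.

-17/13

First find y, the probability Ben plays L, from Anna's indifference between T and B: −4y + (1−y) = 3y − 5(1−y), giving y = 6/13.
Since Anna is indifferent in equilibrium, Anna's expected payoff equals the payoff from either row against (6/13, 7/13). Using T: −4(6/13) + (7/13) = -17/13.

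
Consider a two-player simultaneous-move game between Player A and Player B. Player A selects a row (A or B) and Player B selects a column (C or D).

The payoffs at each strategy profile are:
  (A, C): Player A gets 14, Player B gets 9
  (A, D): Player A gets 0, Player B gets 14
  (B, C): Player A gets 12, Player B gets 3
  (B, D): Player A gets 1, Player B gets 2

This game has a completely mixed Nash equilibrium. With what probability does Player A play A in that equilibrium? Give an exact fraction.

Let p be the probability that Player A plays A. In a completely mixed equilibrium, Player B must be indifferent between C and D.
Player B's expected payoff from C is 9p + 3(1−p); from D it is 14p + 2(1−p).
Setting these equal: 6p + 3 = 12p + 2, so p = 1/6.

1/6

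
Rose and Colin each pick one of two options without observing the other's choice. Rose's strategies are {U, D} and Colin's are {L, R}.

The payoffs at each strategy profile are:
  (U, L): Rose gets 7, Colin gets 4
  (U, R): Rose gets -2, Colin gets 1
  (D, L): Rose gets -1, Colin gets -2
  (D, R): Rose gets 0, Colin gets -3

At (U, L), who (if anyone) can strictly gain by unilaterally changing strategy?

Rose at (U, L) earns 7; deviating to D yields -1 — not better.
Colin earns 4; deviating to R yields 1 — not better.
Neither player can strictly improve; the profile is a Nash equilibrium.

Neither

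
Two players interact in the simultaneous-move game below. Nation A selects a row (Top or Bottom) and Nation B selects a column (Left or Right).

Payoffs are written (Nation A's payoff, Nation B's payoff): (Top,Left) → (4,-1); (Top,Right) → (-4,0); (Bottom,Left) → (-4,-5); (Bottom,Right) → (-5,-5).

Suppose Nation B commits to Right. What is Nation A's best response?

Against Right, Nation A earns -4 from Top and -5 from Bottom.
So Top is the best response.

Top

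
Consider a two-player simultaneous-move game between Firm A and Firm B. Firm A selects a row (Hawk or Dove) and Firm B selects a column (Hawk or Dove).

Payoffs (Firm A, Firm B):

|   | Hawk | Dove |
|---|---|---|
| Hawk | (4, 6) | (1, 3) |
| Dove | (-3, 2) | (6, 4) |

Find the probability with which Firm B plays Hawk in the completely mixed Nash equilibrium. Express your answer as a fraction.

Let y be the probability that Firm B plays Hawk. In a completely mixed equilibrium, Firm A must be indifferent between Hawk and Dove.
Firm A's expected payoff from Hawk is 4y + (1−y); from Dove it is −3y + 6(1−y).
Setting these equal: 3y + 1 = −9y + 6, so y = 5/12.

5/12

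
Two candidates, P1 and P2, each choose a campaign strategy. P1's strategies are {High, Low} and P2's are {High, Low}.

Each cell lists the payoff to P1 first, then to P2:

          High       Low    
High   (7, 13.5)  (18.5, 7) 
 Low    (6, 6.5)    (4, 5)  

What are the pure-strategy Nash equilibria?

(High, High): P1 gets 7 ≥ 6 from Low, and P2 gets 13.5 ≥ 7 from Low — Nash equilibrium.
(High, Low): P2 prefers High (13.5 > 7) — not an equilibrium.
(Low, High): P1 prefers High (7 > 6) — not an equilibrium.
(Low, Low): P1 prefers High (18.5 > 4); P2 prefers High (6.5 > 5) — not an equilibrium.

(High, High)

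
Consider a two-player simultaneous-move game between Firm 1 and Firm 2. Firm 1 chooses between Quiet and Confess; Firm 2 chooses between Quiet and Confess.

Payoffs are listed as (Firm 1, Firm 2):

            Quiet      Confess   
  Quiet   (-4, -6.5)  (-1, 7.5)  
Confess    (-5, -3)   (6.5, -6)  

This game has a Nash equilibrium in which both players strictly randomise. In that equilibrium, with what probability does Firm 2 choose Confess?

2/17

Let y be the probability that Firm 2 plays Quiet. In a completely mixed equilibrium, Firm 1 must be indifferent between Quiet and Confess.
Firm 1's expected payoff from Quiet is −4y − (1−y); from Confess it is −5y + 6.5(1−y).
Setting these equal: −3y − 1 = −11.5y + 6.5, so y = 15/17.
Therefore Firm 2 plays Confess with probability 1 − 15/17 = 2/17.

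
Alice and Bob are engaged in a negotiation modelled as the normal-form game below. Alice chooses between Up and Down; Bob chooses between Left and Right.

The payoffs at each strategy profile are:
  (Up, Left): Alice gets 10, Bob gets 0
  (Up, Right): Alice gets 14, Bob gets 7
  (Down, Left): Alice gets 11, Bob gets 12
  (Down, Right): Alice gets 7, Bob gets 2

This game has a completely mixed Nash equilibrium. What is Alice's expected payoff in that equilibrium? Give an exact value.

First find y, the probability Bob plays Left, from Alice's indifference between Up and Down: 10y + 14(1−y) = 11y + 7(1−y), giving y = 7/8.
Since Alice is indifferent in equilibrium, Alice's expected payoff equals the payoff from either row against (7/8, 1/8). Using Up: 10(7/8) + 14(1/8) = 21/2.

21/2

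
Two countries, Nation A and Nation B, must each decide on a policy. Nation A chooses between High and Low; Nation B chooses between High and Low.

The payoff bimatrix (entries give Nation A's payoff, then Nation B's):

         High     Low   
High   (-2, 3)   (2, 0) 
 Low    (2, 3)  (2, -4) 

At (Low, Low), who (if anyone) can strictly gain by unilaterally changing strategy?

Nation B

Nation A at (Low, Low) earns 2; deviating to High yields 2 — not better.
Nation B earns -4; deviating to High yields 3 — a strict improvement.
Only Nation B has a strictly profitable deviation.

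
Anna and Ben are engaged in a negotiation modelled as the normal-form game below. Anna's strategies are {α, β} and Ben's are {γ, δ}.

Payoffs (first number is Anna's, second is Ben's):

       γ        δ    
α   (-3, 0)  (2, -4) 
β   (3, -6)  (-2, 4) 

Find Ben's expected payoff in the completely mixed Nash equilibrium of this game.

First find p, the probability Anna plays α, from Ben's indifference between γ and δ: −6(1−p) = −4p + 4(1−p), giving p = 5/7.
Since Ben is indifferent in equilibrium, Ben's expected payoff equals the payoff from either column against (5/7, 2/7). Using γ: −6(2/7) = -12/7.

-12/7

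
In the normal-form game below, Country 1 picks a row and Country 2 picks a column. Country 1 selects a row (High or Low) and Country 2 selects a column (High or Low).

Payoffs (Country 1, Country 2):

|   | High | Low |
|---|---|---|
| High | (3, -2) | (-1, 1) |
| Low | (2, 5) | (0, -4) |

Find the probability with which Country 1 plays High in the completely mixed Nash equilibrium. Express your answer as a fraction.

3/4

Let p be the probability that Country 1 plays High. In a completely mixed equilibrium, Country 2 must be indifferent between High and Low.
Country 2's expected payoff from High is −2p + 5(1−p); from Low it is p − 4(1−p).
Setting these equal: −7p + 5 = 5p − 4, so p = 3/4.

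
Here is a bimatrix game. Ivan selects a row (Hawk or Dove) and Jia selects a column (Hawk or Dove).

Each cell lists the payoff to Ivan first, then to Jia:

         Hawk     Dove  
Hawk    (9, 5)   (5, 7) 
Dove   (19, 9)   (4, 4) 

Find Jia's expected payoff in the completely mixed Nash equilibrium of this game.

First find p, the probability Ivan plays Hawk, from Jia's indifference between Hawk and Dove: 5p + 9(1−p) = 7p + 4(1−p), giving p = 5/7.
Since Jia is indifferent in equilibrium, Jia's expected payoff equals the payoff from either column against (5/7, 2/7). Using Hawk: 5(5/7) + 9(2/7) = 43/7.

43/7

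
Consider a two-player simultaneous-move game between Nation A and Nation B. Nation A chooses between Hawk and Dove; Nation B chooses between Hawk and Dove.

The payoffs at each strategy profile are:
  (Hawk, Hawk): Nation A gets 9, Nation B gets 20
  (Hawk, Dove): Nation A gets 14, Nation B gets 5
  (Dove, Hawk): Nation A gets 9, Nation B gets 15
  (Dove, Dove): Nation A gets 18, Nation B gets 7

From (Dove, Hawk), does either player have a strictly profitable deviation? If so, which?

Nation A at (Dove, Hawk) earns 9; deviating to Hawk yields 9 — not better.
Nation B earns 15; deviating to Dove yields 7 — not better.
Neither player can strictly improve; the profile is a Nash equilibrium.

Neither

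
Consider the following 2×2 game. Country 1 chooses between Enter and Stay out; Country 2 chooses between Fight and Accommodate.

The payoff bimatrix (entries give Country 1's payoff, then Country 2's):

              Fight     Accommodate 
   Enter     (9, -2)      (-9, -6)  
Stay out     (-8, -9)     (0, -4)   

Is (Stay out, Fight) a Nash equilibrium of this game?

At (Stay out, Fight), Country 1 earns -8; switching to Enter would give 9, so Country 1 would deviate.
Country 2 earns -9; switching to Accommodate would give -4, so Country 2 would deviate.
Since at least one player can profitably deviate, this is not a Nash equilibrium.

No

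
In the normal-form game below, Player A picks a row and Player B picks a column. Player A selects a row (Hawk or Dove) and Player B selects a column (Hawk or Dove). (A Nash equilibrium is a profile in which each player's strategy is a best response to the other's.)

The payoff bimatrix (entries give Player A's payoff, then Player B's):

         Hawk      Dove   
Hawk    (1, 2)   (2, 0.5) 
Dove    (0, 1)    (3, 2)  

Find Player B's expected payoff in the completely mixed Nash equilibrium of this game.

7/5

First find p, the probability Player A plays Hawk, from Player B's indifference between Hawk and Dove: 2p + (1−p) = 0.5p + 2(1−p), giving p = 2/5.
Since Player B is indifferent in equilibrium, Player B's expected payoff equals the payoff from either column against (2/5, 3/5). Using Hawk: 2(2/5) + (3/5) = 7/5.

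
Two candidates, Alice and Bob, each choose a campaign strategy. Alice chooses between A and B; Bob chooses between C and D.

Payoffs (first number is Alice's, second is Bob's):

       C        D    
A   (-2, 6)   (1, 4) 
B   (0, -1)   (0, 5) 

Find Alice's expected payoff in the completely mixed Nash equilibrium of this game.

0

First find y, the probability Bob plays C, from Alice's indifference between A and B: −2y + (1−y) = 0, giving y = 1/3.
Since Alice is indifferent in equilibrium, Alice's expected payoff equals the payoff from either row against (1/3, 2/3). Using A: −2(1/3) + (2/3) = 0.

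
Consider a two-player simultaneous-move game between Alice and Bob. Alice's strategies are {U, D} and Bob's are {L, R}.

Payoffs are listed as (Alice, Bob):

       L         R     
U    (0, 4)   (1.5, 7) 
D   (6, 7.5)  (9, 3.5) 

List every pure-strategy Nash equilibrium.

(U, L): Alice prefers D (6 > 0); Bob prefers R (7 > 4) — not an equilibrium.
(U, R): Alice prefers D (9 > 1.5) — not an equilibrium.
(D, L): Alice gets 6 ≥ 0 from U, and Bob gets 7.5 ≥ 3.5 from R — Nash equilibrium.
(D, R): Bob prefers L (7.5 > 3.5) — not an equilibrium.

(D, L)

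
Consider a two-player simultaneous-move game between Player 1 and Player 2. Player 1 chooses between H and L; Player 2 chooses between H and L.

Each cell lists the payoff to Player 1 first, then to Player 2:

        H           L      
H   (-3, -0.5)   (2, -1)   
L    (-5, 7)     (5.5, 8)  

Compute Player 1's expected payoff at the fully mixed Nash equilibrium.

First find q, the probability Player 2 plays H, from Player 1's indifference between H and L: −3q + 2(1−q) = −5q + 5.5(1−q), giving q = 7/11.
Since Player 1 is indifferent in equilibrium, Player 1's expected payoff equals the payoff from either row against (7/11, 4/11). Using H: −3(7/11) + 2(4/11) = -13/11.

-13/11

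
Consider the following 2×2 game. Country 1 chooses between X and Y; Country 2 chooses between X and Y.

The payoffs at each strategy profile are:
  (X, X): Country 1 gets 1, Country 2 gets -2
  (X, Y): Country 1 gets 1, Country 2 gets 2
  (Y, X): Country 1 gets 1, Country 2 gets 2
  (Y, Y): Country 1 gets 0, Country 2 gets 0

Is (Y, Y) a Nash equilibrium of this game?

No

At (Y, Y), Country 1 earns 0; switching to X would give 1, so Country 1 would deviate.
Country 2 earns 0; switching to X would give 2, so Country 2 would deviate.
Since at least one player can profitably deviate, this is not a Nash equilibrium.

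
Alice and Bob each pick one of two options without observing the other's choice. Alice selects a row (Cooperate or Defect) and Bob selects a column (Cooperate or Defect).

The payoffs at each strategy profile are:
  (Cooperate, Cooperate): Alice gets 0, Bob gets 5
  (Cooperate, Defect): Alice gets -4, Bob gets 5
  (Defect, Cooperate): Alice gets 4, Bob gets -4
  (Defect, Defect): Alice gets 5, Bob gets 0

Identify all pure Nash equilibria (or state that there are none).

(Cooperate, Cooperate): Alice prefers Defect (4 > 0) — not an equilibrium.
(Cooperate, Defect): Alice prefers Defect (5 > -4) — not an equilibrium.
(Defect, Cooperate): Bob prefers Defect (0 > -4) — not an equilibrium.
(Defect, Defect): Alice gets 5 ≥ -4 from Cooperate, and Bob gets 0 ≥ -4 from Cooperate — Nash equilibrium.

(Defect, Defect)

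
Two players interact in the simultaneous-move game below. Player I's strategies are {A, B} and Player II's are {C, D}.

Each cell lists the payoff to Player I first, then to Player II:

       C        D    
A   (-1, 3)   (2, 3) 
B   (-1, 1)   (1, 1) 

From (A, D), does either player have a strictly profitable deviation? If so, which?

Neither

Player I at (A, D) earns 2; deviating to B yields 1 — not better.
Player II earns 3; deviating to C yields 3 — not better.
Neither player can strictly improve; the profile is a Nash equilibrium.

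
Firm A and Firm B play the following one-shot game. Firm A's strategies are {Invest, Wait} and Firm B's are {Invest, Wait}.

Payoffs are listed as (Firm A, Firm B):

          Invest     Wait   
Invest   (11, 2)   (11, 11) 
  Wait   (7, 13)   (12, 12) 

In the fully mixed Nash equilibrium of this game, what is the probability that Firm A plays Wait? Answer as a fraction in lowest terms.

Let p be the probability that Firm A plays Invest. In a completely mixed equilibrium, Firm B must be indifferent between Invest and Wait.
Firm B's expected payoff from Invest is 2p + 13(1−p); from Wait it is 11p + 12(1−p).
Setting these equal: −11p + 13 = −p + 12, so p = 1/10.
Therefore Firm A plays Wait with probability 1 − 1/10 = 9/10.

9/10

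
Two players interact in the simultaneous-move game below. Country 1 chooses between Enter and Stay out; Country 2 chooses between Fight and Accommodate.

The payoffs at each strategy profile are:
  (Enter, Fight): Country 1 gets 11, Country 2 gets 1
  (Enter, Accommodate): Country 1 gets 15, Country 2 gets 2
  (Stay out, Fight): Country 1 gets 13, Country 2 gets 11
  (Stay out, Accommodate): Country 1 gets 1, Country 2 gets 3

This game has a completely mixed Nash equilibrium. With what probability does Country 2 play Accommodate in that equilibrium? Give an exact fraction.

1/8

Let y be the probability that Country 2 plays Fight. In a completely mixed equilibrium, Country 1 must be indifferent between Enter and Stay out.
Country 1's expected payoff from Enter is 11y + 15(1−y); from Stay out it is 13y + (1−y).
Setting these equal: −4y + 15 = 12y + 1, so y = 7/8.
Therefore Country 2 plays Accommodate with probability 1 − 7/8 = 1/8.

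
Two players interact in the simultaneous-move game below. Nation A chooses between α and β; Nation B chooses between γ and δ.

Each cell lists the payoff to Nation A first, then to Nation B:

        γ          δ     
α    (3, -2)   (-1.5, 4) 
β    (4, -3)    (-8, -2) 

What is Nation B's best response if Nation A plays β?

δ

Against β, Nation B earns -3 from γ and -2 from δ.
So δ is the best response.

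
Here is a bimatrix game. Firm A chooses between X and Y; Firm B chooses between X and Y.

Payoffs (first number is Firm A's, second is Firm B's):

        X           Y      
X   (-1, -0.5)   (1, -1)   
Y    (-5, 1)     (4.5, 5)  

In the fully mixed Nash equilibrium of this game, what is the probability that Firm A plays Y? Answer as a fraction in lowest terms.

1/9

Let p be the probability that Firm A plays X. In a completely mixed equilibrium, Firm B must be indifferent between X and Y.
Firm B's expected payoff from X is −0.5p + (1−p); from Y it is −p + 5(1−p).
Setting these equal: −1.5p + 1 = −6p + 5, so p = 8/9.
Therefore Firm A plays Y with probability 1 − 8/9 = 1/9.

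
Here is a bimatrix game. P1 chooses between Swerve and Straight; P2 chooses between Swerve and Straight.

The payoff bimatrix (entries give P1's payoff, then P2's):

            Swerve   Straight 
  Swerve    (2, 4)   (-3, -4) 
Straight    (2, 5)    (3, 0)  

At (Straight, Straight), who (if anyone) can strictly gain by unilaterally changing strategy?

P2

P1 at (Straight, Straight) earns 3; deviating to Swerve yields -3 — not better.
P2 earns 0; deviating to Swerve yields 5 — a strict improvement.
Only P2 has a strictly profitable deviation.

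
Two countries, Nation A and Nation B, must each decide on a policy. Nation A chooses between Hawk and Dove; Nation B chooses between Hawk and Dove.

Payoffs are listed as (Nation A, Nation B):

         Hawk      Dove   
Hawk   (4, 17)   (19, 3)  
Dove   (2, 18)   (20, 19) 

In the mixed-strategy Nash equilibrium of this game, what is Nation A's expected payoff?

14

First find q, the probability Nation B plays Hawk, from Nation A's indifference between Hawk and Dove: 4q + 19(1−q) = 2q + 20(1−q), giving q = 1/3.
Since Nation A is indifferent in equilibrium, Nation A's expected payoff equals the payoff from either row against (1/3, 2/3). Using Hawk: 4(1/3) + 19(2/3) = 14.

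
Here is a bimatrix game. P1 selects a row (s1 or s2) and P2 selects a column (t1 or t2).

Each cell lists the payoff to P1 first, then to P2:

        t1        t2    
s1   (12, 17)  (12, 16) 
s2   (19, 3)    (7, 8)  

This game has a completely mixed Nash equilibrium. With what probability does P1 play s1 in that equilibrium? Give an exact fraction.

Let x be the probability that P1 plays s1. In a completely mixed equilibrium, P2 must be indifferent between t1 and t2.
P2's expected payoff from t1 is 17x + 3(1−x); from t2 it is 16x + 8(1−x).
Setting these equal: 14x + 3 = 8x + 8, so x = 5/6.

5/6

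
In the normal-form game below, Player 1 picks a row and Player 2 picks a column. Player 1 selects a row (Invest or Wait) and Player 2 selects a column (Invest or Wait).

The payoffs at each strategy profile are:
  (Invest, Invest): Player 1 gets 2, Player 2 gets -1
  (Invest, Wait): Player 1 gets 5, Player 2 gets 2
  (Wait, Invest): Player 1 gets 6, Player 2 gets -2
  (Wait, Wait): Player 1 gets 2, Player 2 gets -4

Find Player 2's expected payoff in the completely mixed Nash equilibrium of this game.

-8/5

First find p, the probability Player 1 plays Invest, from Player 2's indifference between Invest and Wait: −p − 2(1−p) = 2p − 4(1−p), giving p = 2/5.
Since Player 2 is indifferent in equilibrium, Player 2's expected payoff equals the payoff from either column against (2/5, 3/5). Using Invest: −(2/5) − 2(3/5) = -8/5.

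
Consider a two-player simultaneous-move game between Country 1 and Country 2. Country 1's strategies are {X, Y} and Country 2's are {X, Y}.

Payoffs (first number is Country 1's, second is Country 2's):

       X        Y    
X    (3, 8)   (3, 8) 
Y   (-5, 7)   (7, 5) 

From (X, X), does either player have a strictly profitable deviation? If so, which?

Country 1 at (X, X) earns 3; deviating to Y yields -5 — not better.
Country 2 earns 8; deviating to Y yields 8 — not better.
Neither player can strictly improve; the profile is a Nash equilibrium.

Neither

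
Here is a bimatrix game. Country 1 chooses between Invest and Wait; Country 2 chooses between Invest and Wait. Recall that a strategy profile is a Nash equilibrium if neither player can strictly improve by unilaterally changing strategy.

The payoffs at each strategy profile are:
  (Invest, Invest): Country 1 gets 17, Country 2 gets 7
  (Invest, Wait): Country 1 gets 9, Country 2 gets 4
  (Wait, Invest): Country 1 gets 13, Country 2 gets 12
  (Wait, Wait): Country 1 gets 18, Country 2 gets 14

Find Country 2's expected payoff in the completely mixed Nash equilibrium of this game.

First find p, the probability Country 1 plays Invest, from Country 2's indifference between Invest and Wait: 7p + 12(1−p) = 4p + 14(1−p), giving p = 2/5.
Since Country 2 is indifferent in equilibrium, Country 2's expected payoff equals the payoff from either column against (2/5, 3/5). Using Invest: 7(2/5) + 12(3/5) = 10.

10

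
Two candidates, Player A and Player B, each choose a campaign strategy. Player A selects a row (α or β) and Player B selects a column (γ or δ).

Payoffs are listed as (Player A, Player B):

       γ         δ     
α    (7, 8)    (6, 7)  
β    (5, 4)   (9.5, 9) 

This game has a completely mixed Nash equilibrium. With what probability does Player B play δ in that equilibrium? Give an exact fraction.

4/11

Let c be the probability that Player B plays γ. In a completely mixed equilibrium, Player A must be indifferent between α and β.
Player A's expected payoff from α is 7c + 6(1−c); from β it is 5c + 9.5(1−c).
Setting these equal: c + 6 = −4.5c + 9.5, so c = 7/11.
Therefore Player B plays δ with probability 1 − 7/11 = 4/11.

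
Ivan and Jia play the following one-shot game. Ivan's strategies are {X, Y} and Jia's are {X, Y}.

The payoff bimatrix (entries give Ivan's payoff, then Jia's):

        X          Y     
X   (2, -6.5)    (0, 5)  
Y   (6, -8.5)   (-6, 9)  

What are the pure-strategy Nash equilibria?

(X, X): Ivan prefers Y (6 > 2); Jia prefers Y (5 > -6.5) — not an equilibrium.
(X, Y): Ivan gets 0 ≥ -6 from Y, and Jia gets 5 ≥ -6.5 from X — Nash equilibrium.
(Y, X): Jia prefers Y (9 > -8.5) — not an equilibrium.
(Y, Y): Ivan prefers X (0 > -6) — not an equilibrium.

(X, Y)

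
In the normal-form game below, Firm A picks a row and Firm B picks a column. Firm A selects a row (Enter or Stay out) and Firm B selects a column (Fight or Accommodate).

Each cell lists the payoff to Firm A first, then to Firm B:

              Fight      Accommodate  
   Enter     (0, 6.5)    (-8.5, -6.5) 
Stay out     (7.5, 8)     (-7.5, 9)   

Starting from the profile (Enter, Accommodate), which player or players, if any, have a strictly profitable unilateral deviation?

Both

Firm A at (Enter, Accommodate) earns -8.5; deviating to Stay out yields -7.5 — a strict improvement.
Firm B earns -6.5; deviating to Fight yields 6.5 — a strict improvement.
Both Firm A and Firm B have strictly profitable deviations.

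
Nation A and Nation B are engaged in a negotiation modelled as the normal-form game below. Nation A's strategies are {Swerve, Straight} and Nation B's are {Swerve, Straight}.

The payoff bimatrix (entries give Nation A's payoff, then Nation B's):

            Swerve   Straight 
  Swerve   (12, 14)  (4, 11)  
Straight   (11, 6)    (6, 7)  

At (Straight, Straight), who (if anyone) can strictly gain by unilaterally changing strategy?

Nation A at (Straight, Straight) earns 6; deviating to Swerve yields 4 — not better.
Nation B earns 7; deviating to Swerve yields 6 — not better.
Neither player can strictly improve; the profile is a Nash equilibrium.

Neither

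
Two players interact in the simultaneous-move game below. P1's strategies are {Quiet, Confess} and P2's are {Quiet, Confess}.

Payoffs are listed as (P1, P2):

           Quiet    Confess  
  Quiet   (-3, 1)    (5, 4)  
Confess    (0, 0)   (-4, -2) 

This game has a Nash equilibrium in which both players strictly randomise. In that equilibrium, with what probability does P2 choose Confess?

Let c be the probability that P2 plays Quiet. In a completely mixed equilibrium, P1 must be indifferent between Quiet and Confess.
P1's expected payoff from Quiet is −3c + 5(1−c); from Confess it is −4(1−c).
Setting these equal: −8c + 5 = 4c − 4, so c = 3/4.
Therefore P2 plays Confess with probability 1 − 3/4 = 1/4.

1/4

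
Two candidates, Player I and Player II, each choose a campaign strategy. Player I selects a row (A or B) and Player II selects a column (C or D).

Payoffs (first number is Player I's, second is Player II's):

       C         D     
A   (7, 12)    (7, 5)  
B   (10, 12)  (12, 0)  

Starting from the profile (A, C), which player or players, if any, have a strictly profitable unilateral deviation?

Player I

Player I at (A, C) earns 7; deviating to B yields 10 — a strict improvement.
Player II earns 12; deviating to D yields 5 — not better.
Only Player I has a strictly profitable deviation.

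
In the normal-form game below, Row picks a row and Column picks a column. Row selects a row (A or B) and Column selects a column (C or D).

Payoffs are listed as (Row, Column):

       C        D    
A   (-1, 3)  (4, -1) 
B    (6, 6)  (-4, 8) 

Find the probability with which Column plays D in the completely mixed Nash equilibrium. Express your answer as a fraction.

7/15

Let c be the probability that Column plays C. In a completely mixed equilibrium, Row must be indifferent between A and B.
Row's expected payoff from A is −c + 4(1−c); from B it is 6c − 4(1−c).
Setting these equal: −5c + 4 = 10c − 4, so c = 8/15.
Therefore Column plays D with probability 1 − 8/15 = 7/15.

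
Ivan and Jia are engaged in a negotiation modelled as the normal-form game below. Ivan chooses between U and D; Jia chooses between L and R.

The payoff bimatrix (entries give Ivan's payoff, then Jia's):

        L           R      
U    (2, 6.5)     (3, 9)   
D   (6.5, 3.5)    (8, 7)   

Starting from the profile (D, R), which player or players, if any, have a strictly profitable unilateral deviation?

Neither

Ivan at (D, R) earns 8; deviating to U yields 3 — not better.
Jia earns 7; deviating to L yields 3.5 — not better.
Neither player can strictly improve; the profile is a Nash equilibrium.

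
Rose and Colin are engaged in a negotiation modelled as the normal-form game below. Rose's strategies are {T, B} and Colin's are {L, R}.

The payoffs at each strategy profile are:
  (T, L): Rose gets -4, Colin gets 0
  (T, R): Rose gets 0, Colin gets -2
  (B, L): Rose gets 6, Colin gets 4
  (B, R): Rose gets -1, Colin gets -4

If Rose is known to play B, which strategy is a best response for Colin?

Against B, Colin earns 4 from L and -4 from R.
So L is the best response.

L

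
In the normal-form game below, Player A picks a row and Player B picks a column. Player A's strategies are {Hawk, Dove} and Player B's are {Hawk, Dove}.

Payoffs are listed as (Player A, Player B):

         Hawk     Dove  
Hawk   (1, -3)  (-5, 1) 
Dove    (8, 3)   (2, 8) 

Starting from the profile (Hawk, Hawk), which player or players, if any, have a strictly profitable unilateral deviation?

Player A at (Hawk, Hawk) earns 1; deviating to Dove yields 8 — a strict improvement.
Player B earns -3; deviating to Dove yields 1 — a strict improvement.
Both Player A and Player B have strictly profitable deviations.

Both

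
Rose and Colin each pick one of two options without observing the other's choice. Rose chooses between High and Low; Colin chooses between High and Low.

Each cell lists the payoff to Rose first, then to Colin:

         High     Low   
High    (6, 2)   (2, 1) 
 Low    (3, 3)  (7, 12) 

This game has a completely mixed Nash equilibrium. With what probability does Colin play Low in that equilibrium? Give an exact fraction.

3/8

Let q be the probability that Colin plays High. In a completely mixed equilibrium, Rose must be indifferent between High and Low.
Rose's expected payoff from High is 6q + 2(1−q); from Low it is 3q + 7(1−q).
Setting these equal: 4q + 2 = −4q + 7, so q = 5/8.
Therefore Colin plays Low with probability 1 − 5/8 = 3/8.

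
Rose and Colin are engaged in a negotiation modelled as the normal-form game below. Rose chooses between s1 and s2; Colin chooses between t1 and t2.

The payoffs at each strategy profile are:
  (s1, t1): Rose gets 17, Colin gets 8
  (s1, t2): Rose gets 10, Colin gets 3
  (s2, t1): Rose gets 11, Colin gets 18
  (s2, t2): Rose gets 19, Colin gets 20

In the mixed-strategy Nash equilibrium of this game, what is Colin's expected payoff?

First find p, the probability Rose plays s1, from Colin's indifference between t1 and t2: 8p + 18(1−p) = 3p + 20(1−p), giving p = 2/7.
Since Colin is indifferent in equilibrium, Colin's expected payoff equals the payoff from either column against (2/7, 5/7). Using t1: 8(2/7) + 18(5/7) = 106/7.

106/7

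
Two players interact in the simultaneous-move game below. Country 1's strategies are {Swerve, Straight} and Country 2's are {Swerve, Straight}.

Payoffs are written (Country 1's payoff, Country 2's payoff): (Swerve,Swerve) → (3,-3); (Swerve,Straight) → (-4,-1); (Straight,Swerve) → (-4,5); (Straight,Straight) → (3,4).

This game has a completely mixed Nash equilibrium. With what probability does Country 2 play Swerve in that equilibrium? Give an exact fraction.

Let y be the probability that Country 2 plays Swerve. In a completely mixed equilibrium, Country 1 must be indifferent between Swerve and Straight.
Country 1's expected payoff from Swerve is 3y − 4(1−y); from Straight it is −4y + 3(1−y).
Setting these equal: 7y − 4 = −7y + 3, so y = 1/2.

1/2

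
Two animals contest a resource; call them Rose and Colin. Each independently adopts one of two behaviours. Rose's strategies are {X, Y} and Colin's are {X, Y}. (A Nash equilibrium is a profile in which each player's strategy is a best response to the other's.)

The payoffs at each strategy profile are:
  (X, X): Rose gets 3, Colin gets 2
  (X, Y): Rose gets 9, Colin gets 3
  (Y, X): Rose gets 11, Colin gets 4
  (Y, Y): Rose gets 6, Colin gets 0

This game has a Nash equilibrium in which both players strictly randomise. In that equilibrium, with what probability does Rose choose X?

Let p be the probability that Rose plays X. In a completely mixed equilibrium, Colin must be indifferent between X and Y.
Colin's expected payoff from X is 2p + 4(1−p); from Y it is 3p.
Setting these equal: −2p + 4 = 3p, so p = 4/5.

4/5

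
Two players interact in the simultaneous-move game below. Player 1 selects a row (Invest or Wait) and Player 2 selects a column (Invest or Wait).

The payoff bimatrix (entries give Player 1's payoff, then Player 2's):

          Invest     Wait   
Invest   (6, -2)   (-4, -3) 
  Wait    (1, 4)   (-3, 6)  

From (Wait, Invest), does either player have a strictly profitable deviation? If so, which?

Player 1 at (Wait, Invest) earns 1; deviating to Invest yields 6 — a strict improvement.
Player 2 earns 4; deviating to Wait yields 6 — a strict improvement.
Both Player 1 and Player 2 have strictly profitable deviations.

Both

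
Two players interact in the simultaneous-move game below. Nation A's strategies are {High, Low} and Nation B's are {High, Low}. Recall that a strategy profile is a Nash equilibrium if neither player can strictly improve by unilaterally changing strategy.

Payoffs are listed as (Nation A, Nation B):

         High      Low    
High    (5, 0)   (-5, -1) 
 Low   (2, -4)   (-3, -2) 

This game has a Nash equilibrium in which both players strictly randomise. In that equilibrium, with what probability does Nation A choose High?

2/3

Let x be the probability that Nation A plays High. In a completely mixed equilibrium, Nation B must be indifferent between High and Low.
Nation B's expected payoff from High is −4(1−x); from Low it is −x − 2(1−x).
Setting these equal: 4x − 4 = x − 2, so x = 2/3.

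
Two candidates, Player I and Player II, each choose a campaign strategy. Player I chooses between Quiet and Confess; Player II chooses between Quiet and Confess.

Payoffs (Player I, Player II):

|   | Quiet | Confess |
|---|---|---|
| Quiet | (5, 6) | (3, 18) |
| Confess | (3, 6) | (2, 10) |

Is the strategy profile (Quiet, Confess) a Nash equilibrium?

At (Quiet, Confess), Player I earns 3; switching to Confess would give 2, so Player I has no profitable deviation.
Player II earns 18; switching to Quiet would give 6, so Player II has no profitable deviation.
Neither player can gain by a unilateral deviation, so this profile is a Nash equilibrium.

Yes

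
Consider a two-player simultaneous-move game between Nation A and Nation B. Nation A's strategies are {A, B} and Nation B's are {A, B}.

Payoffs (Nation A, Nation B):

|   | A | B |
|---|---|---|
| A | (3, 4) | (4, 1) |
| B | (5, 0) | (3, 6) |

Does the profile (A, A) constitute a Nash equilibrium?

At (A, A), Nation A earns 3; switching to B would give 5, so Nation A would deviate.
Nation B earns 4; switching to B would give 1, so Nation B has no profitable deviation.
Since at least one player can profitably deviate, this is not a Nash equilibrium.

No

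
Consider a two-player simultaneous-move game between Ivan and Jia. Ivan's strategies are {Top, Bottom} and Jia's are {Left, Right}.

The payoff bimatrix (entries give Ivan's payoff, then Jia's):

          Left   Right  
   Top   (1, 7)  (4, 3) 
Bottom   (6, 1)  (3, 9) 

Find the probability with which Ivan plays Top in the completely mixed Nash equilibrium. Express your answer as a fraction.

2/3

Let r be the probability that Ivan plays Top. In a completely mixed equilibrium, Jia must be indifferent between Left and Right.
Jia's expected payoff from Left is 7r + (1−r); from Right it is 3r + 9(1−r).
Setting these equal: 6r + 1 = −6r + 9, so r = 2/3.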